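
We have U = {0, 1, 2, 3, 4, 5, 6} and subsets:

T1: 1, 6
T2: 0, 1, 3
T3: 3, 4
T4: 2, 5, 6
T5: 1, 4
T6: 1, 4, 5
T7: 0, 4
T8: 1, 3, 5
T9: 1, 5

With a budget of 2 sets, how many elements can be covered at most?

6

Choosing T2, T4 covers {0, 1, 2, 3, 5, 6} — 6 elements.
No choice of 2 sets does better; here 4 is left uncovered.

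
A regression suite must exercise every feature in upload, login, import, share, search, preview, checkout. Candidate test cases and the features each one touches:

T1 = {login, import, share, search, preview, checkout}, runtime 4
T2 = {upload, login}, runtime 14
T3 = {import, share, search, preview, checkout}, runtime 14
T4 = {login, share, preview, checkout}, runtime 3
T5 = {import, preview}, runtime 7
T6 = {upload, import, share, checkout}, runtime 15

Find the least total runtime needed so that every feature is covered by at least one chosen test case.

18

T1, T2 cover every feature at runtime 4 + 14 = 18.
Any cover uses at least 2 test cases; among all covering selections none totals below 18.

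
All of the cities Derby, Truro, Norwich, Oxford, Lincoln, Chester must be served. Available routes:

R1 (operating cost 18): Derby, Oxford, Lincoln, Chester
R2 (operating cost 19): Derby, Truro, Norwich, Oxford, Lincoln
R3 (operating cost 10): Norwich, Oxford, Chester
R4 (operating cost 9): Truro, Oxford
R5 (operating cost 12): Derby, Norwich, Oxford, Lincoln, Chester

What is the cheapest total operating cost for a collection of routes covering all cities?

21

R4, R5 cover every city at operating cost 9 + 12 = 21.
Any cover uses at least 2 routes; among all covering selections none totals below 21.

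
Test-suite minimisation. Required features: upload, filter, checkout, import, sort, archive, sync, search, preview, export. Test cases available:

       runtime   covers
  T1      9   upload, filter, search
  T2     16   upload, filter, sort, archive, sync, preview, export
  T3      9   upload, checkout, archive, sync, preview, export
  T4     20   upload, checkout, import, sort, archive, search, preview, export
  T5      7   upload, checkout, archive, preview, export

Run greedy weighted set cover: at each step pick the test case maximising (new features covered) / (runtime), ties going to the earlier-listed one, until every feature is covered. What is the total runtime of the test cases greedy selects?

Pick 1: T5 adds 5 new (upload, checkout, archive, preview, export) at runtime 7 (ratio 5/7).
Pick 2: T1 adds 2 new (filter, search) at runtime 9 (ratio 2/9).
Pick 3: T2 adds 2 new (sort, sync) at runtime 16 (ratio 2/16).
Pick 4: T4 adds 1 new (import) at runtime 20 (ratio 1/20).
Greedy total runtime: 7 + 9 + 16 + 20 = 52. (The true optimum is 36, so greedy overshoots here.)

52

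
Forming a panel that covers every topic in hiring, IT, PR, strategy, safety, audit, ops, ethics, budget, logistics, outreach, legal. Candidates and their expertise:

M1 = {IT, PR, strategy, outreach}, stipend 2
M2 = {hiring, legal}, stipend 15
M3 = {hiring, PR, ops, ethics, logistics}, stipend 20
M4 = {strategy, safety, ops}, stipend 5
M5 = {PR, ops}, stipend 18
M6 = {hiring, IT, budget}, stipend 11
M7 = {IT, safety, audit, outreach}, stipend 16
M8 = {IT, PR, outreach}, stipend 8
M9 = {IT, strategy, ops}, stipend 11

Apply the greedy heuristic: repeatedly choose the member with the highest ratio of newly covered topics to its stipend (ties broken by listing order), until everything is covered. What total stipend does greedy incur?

Pick 1: M1 adds 4 new (IT, PR, strategy, outreach) at stipend 2 (ratio 4/2).
Pick 2: M4 adds 2 new (safety, ops) at stipend 5 (ratio 2/5).
Pick 3: M6 adds 2 new (hiring, budget) at stipend 11 (ratio 2/11).
Pick 4: M3 adds 2 new (ethics, logistics) at stipend 20 (ratio 2/20).
Pick 5: M2 adds 1 new (legal) at stipend 15 (ratio 1/15).
Pick 6: M7 adds 1 new (audit) at stipend 16 (ratio 1/16).
Greedy total stipend: 2 + 5 + 11 + 20 + 15 + 16 = 69. (The true optimum is 64, so greedy overshoots here.)

69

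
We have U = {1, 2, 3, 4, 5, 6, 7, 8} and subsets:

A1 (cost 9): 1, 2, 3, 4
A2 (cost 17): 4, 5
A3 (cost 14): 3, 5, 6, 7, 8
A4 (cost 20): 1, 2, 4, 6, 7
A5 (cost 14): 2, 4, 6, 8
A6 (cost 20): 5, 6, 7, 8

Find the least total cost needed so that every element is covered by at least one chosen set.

23

A1, A3 cover every element at cost 9 + 14 = 23.
Any cover uses at least 2 sets; among all covering selections none totals below 23.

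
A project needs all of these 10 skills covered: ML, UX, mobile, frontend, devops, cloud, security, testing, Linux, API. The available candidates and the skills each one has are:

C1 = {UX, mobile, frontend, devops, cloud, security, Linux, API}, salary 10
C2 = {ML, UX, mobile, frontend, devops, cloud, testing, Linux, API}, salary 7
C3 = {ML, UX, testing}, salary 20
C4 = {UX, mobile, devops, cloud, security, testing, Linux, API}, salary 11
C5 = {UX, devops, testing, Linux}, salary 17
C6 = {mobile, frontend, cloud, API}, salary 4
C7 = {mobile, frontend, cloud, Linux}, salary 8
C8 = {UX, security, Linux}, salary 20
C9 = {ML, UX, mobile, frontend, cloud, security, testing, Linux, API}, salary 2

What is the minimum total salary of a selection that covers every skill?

9

C2, C9 cover every skill at salary 7 + 2 = 9.
Any cover uses at least 2 candidates; among all covering selections none totals below 9.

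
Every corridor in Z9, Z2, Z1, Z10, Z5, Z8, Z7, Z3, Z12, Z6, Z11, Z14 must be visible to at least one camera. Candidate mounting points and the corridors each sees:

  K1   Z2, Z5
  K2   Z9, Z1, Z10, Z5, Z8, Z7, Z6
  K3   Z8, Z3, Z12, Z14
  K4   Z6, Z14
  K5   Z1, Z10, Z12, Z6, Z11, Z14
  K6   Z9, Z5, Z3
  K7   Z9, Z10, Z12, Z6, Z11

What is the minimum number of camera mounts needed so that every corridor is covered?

4

K1, K2, K3, K5 together cover {Z9, Z2, Z1, Z10, Z5, Z8, Z7, Z3, Z12, Z6, Z11, Z14} — every corridor.
No 3 of the 7 camera mounts cover everything (all 35 triples fall short), so 4 is minimum.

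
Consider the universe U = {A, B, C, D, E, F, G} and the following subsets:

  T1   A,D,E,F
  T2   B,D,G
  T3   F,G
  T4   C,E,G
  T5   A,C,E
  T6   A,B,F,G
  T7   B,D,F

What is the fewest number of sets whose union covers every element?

3

T1, T2, T4 together cover {A, B, C, D, E, F, G} — every element.
No 2 of the 7 sets cover everything (all 21 pairs fall short), so 3 is minimum.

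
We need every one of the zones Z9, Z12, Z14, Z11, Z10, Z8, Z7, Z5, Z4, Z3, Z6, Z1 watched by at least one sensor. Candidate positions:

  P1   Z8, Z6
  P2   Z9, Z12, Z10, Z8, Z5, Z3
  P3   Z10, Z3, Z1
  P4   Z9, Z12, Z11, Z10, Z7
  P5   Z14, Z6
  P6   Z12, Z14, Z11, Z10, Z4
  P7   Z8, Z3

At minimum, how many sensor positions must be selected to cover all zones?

P1, P2, P3, P4, P6 together cover {Z9, Z12, Z14, Z11, Z10, Z8, Z7, Z5, Z4, Z3, Z6, Z1} — every zone.
No 4 of the 7 sensor positions cover everything (all 35 size-4 selections fall short), so 5 is minimum.

5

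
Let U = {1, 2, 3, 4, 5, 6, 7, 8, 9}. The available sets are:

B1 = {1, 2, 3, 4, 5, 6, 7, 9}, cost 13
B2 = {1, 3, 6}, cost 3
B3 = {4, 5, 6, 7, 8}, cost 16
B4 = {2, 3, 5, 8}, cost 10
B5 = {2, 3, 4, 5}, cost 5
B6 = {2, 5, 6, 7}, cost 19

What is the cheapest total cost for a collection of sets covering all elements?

23

B1, B4 cover every element at cost 13 + 10 = 23.
Any cover uses at least 2 sets; among all covering selections none totals below 23.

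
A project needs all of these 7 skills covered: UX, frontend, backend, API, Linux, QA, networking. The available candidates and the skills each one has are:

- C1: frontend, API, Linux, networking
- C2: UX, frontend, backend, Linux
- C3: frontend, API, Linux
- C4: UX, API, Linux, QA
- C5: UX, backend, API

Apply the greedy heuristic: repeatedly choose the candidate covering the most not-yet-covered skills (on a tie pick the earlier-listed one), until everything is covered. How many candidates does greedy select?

3

Pick 1: C1 covers 4 new skills (frontend, API, Linux, networking).
Pick 2: C2 covers 2 new skills (UX, backend).
Pick 3: C4 covers 1 new skills (QA).
Greedy uses 3 candidates.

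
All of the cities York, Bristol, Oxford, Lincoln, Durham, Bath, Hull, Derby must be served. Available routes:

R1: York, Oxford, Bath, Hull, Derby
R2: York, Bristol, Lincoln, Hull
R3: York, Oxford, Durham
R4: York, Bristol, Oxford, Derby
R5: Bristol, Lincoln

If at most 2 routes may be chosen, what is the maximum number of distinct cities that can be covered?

7

Choosing R1, R2 covers {York, Bristol, Oxford, Lincoln, Bath, Hull, Derby} — 7 cities.
No choice of 2 routes does better; here Durham is left uncovered.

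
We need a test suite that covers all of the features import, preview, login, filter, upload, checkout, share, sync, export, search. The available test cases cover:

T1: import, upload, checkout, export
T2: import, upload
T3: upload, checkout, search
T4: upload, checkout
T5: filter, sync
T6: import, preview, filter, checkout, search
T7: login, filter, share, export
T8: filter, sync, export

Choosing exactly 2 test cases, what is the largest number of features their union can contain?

8

Choosing T6, T7 covers {import, preview, login, filter, checkout, share, export, search} — 8 features.
No choice of 2 test cases does better; here upload, sync are left uncovered.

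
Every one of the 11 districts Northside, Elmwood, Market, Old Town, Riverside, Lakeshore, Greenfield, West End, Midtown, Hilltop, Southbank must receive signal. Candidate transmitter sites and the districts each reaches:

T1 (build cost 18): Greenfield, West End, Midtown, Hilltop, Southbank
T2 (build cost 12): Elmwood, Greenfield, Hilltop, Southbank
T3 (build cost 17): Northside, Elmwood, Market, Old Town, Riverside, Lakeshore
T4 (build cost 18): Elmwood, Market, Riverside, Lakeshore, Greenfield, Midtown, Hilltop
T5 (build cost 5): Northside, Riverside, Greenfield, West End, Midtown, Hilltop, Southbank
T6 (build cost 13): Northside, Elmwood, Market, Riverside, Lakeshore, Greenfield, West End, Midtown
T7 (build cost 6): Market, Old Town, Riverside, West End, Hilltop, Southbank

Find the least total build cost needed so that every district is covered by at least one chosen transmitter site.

19

T6, T7 cover every district at build cost 13 + 6 = 19.
Any cover uses at least 2 transmitter sites; among all covering selections none totals below 19.
Greedy by coverage-per-build cost would pick T5, T7, T6 for 24 — worse than the optimum 19.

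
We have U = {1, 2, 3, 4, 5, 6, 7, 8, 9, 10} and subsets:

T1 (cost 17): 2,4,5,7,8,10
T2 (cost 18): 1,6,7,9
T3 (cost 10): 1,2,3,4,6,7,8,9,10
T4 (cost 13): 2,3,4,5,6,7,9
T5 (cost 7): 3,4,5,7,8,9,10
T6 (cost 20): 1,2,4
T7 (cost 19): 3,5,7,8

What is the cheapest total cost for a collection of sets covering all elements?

17

T3, T5 cover every element at cost 10 + 7 = 17.
Any cover uses at least 2 sets; among all covering selections none totals below 17.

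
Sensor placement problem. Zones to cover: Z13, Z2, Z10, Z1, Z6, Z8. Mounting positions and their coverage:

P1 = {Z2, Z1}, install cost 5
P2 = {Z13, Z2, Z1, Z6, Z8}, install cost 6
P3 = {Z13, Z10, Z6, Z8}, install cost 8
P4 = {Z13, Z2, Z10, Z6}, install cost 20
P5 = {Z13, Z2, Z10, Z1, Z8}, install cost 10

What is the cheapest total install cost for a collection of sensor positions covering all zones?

13

P1, P3 cover every zone at install cost 5 + 8 = 13.
Any cover uses at least 2 sensor positions; among all covering selections none totals below 13.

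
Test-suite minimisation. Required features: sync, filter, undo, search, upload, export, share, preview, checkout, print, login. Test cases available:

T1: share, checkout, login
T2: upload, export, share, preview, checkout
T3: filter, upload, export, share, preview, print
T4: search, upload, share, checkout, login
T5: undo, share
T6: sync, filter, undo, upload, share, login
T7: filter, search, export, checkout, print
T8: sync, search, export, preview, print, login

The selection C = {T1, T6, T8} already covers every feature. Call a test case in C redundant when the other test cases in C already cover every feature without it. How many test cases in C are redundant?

Drop T1: checkout uncovered — not redundant.
Drop T6: filter, undo, upload uncovered — not redundant.
Drop T8: search, export, preview, print uncovered — not redundant.
None of the test cases in C is redundant.

0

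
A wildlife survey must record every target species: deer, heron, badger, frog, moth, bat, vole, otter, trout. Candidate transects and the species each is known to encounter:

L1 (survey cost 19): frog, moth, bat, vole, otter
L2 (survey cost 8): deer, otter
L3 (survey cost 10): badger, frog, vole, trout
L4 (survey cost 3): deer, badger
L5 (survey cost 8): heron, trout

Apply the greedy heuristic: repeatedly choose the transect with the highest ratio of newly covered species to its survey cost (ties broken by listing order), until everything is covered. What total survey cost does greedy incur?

40

Pick 1: L4 adds 2 new (deer, badger) at survey cost 3 (ratio 2/3).
Pick 2: L3 adds 3 new (frog, vole, trout) at survey cost 10 (ratio 3/10).
Pick 3: L1 adds 3 new (moth, bat, otter) at survey cost 19 (ratio 3/19).
Pick 4: L5 adds 1 new (heron) at survey cost 8 (ratio 1/8).
Greedy total survey cost: 3 + 10 + 19 + 8 = 40. (The true optimum is 30, so greedy overshoots here.)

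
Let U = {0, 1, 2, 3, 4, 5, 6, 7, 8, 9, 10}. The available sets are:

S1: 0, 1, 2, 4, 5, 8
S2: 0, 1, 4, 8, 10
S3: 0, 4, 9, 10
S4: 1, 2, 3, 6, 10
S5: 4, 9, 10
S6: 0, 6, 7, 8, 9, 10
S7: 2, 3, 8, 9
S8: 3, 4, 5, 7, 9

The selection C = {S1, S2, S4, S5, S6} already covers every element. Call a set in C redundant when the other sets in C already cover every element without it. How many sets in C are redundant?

2

Drop S1: 5 uncovered — not redundant.
Drop S2: the rest still cover every element — redundant.
Drop S4: 3 uncovered — not redundant.
Drop S5: the rest still cover every element — redundant.
Drop S6: 7 uncovered — not redundant.
2 redundant: S2, S5.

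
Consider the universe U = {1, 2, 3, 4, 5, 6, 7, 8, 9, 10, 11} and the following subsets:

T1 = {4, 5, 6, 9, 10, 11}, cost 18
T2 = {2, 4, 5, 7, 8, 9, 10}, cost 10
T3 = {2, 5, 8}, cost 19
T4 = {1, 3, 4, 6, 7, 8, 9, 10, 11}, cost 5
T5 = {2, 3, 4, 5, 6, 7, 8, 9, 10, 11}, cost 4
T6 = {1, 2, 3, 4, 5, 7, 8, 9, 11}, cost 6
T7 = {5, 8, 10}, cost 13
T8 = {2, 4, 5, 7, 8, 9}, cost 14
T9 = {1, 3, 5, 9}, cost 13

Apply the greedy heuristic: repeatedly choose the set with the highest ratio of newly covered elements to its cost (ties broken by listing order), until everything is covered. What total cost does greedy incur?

Pick 1: T5 adds 10 new (2, 3, 4, 5, 6, 7, 8, 9, 10, 11) at cost 4 (ratio 10/4).
Pick 2: T4 adds 1 new (1) at cost 5 (ratio 1/5).
Greedy total cost: 4 + 5 = 9.

9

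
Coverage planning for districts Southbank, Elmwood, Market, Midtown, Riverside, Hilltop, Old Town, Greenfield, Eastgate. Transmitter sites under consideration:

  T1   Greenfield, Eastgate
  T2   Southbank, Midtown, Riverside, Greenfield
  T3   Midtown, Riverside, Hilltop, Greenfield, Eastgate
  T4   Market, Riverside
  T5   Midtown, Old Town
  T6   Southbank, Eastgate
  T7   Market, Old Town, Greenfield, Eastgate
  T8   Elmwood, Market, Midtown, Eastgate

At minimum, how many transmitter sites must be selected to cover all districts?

4

T2, T3, T5, T8 together cover {Southbank, Elmwood, Market, Midtown, Riverside, Hilltop, Old Town, Greenfield, Eastgate} — every district.
No 3 of the 8 transmitter sites cover everything (all 56 triples fall short), so 4 is minimum.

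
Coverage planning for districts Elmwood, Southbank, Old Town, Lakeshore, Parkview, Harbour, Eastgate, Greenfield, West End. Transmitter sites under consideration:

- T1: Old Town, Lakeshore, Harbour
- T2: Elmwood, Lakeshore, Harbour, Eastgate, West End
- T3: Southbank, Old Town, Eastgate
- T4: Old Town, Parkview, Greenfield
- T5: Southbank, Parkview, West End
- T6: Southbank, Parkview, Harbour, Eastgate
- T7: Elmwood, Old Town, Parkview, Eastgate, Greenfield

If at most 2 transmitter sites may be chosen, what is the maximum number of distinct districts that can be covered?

Choosing T2, T4 covers {Elmwood, Old Town, Lakeshore, Parkview, Harbour, Eastgate, Greenfield, West End} — 8 districts.
No choice of 2 transmitter sites does better; here Southbank is left uncovered.

8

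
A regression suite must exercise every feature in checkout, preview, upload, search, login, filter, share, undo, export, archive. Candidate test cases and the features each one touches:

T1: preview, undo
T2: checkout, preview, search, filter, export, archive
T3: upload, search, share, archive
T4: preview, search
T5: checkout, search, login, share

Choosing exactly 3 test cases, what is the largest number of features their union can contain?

9

Choosing T1, T2, T3 covers {checkout, preview, upload, search, filter, share, undo, export, archive} — 9 features.
No choice of 3 test cases does better; here login is left uncovered.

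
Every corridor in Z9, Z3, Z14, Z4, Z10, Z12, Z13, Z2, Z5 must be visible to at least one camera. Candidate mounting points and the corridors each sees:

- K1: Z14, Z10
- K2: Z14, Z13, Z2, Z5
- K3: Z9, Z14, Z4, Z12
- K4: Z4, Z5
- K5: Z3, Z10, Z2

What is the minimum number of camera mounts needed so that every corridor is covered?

K2, K3, K5 together cover {Z9, Z3, Z14, Z4, Z10, Z12, Z13, Z2, Z5} — every corridor.
No 2 of the 5 camera mounts cover everything (all 10 pairs fall short), so 3 is minimum.

3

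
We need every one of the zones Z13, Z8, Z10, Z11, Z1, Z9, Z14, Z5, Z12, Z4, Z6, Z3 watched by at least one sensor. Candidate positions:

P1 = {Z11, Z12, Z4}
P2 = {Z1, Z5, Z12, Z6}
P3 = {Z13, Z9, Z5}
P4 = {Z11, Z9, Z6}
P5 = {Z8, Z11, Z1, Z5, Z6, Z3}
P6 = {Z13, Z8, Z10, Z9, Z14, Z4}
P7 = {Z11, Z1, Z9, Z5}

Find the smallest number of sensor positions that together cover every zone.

P1, P5, P6 together cover {Z13, Z8, Z10, Z11, Z1, Z9, Z14, Z5, Z12, Z4, Z6, Z3} — every zone.
No 2 of the 7 sensor positions cover everything (all 21 pairs fall short), so 3 is minimum.

3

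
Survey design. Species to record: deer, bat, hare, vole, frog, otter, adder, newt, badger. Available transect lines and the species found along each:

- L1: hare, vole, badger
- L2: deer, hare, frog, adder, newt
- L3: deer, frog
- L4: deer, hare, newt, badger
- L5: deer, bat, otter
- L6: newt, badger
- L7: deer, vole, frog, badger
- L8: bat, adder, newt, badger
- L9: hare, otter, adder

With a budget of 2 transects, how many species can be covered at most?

7

Choosing L1, L2 covers {deer, hare, vole, frog, adder, newt, badger} — 7 species.
No choice of 2 transects does better; here bat, otter are left uncovered.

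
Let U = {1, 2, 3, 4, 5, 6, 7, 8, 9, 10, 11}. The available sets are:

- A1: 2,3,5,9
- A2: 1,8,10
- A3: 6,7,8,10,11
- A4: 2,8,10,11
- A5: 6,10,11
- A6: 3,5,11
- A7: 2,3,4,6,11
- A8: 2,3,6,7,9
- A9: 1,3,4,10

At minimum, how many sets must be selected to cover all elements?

3

A1, A3, A9 together cover {1, 2, 3, 4, 5, 6, 7, 8, 9, 10, 11} — every element.
No 2 of the 9 sets cover everything (all 36 pairs fall short), so 3 is minimum.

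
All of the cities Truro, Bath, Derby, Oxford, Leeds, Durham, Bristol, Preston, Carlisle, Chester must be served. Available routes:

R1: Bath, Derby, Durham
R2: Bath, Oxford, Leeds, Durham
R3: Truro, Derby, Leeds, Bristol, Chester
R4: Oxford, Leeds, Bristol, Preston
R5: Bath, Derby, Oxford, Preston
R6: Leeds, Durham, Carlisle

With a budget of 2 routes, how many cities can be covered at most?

8

Choosing R2, R3 covers {Truro, Bath, Derby, Oxford, Leeds, Durham, Bristol, Chester} — 8 cities.
No choice of 2 routes does better; here Preston, Carlisle are left uncovered.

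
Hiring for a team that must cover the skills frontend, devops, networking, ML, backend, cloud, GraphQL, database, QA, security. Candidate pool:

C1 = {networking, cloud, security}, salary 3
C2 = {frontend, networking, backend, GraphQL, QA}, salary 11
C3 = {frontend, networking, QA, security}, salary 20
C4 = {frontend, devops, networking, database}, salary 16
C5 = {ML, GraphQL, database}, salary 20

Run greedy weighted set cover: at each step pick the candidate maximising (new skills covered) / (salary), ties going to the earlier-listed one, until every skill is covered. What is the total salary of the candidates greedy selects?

50

Pick 1: C1 adds 3 new (networking, cloud, security) at salary 3 (ratio 3/3).
Pick 2: C2 adds 4 new (frontend, backend, GraphQL, QA) at salary 11 (ratio 4/11).
Pick 3: C4 adds 2 new (devops, database) at salary 16 (ratio 2/16).
Pick 4: C5 adds 1 new (ML) at salary 20 (ratio 1/20).
Greedy total salary: 3 + 11 + 16 + 20 = 50.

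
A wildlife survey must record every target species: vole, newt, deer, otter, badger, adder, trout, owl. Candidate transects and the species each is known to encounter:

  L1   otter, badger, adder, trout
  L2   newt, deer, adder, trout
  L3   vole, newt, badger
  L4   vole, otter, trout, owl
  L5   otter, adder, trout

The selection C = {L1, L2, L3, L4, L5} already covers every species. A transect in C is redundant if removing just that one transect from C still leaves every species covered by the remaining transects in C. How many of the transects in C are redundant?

3

Drop L1: the rest still cover every species — redundant.
Drop L2: deer uncovered — not redundant.
Drop L3: the rest still cover every species — redundant.
Drop L4: owl uncovered — not redundant.
Drop L5: the rest still cover every species — redundant.
3 redundant: L1, L3, L5.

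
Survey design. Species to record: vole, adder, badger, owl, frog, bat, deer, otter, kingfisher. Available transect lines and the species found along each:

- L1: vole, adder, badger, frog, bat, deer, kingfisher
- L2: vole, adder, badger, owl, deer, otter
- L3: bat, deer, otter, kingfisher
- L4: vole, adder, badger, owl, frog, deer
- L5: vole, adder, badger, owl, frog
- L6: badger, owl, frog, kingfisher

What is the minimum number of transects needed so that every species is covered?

L1, L2 together cover {vole, adder, badger, owl, frog, bat, deer, otter, kingfisher} — every species.
No single transect contains all 9 species, so 2 is optimal.

2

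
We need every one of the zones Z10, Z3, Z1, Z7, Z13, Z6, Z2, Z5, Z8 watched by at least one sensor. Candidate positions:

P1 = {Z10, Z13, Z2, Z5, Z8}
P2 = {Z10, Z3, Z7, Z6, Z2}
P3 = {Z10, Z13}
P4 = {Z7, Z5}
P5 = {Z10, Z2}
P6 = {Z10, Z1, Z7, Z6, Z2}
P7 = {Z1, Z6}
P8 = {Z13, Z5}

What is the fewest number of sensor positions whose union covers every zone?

3

P1, P2, P6 together cover {Z10, Z3, Z1, Z7, Z13, Z6, Z2, Z5, Z8} — every zone.
No 2 of the 8 sensor positions cover everything (all 28 pairs fall short), so 3 is minimum.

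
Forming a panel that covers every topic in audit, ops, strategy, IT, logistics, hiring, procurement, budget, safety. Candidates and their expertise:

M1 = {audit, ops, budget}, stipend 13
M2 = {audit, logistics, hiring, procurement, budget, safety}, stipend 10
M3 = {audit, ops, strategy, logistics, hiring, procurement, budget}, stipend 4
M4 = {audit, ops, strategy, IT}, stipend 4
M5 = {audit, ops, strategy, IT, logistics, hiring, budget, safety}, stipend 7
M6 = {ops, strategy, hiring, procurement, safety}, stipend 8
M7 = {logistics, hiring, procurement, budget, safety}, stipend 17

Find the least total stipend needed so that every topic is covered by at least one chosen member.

11

M3, M5 cover every topic at stipend 4 + 7 = 11.
Any cover uses at least 2 members; among all covering selections none totals below 11.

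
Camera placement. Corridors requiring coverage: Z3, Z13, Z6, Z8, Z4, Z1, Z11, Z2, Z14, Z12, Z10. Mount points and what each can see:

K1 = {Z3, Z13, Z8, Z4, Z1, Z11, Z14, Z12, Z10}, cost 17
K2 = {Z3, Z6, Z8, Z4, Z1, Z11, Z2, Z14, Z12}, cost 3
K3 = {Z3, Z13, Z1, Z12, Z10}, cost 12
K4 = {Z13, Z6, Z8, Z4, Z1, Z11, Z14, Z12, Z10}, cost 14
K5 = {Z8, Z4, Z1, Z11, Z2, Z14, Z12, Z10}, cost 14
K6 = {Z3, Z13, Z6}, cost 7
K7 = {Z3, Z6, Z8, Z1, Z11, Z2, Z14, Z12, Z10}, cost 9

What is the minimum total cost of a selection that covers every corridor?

15

K2, K3 cover every corridor at cost 3 + 12 = 15.
Any cover uses at least 2 camera mounts; among all covering selections none totals below 15.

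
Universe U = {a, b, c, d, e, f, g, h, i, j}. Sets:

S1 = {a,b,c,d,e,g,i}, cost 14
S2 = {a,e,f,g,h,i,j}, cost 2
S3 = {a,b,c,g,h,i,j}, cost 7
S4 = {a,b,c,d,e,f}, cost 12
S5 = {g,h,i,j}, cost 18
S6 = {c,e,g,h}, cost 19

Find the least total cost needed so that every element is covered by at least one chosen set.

S2, S4 cover every element at cost 2 + 12 = 14.
Any cover uses at least 2 sets; among all covering selections none totals below 14.
Greedy by coverage-per-cost would pick S2, S3, S4 for 21 — worse than the optimum 14.

14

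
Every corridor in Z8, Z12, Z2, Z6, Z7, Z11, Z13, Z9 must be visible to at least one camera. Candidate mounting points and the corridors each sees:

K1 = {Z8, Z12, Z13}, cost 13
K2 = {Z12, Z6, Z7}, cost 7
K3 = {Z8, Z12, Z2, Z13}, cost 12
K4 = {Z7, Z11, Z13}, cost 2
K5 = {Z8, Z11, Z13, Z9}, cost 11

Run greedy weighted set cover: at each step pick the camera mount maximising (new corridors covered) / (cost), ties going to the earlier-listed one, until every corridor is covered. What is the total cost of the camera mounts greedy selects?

Pick 1: K4 adds 3 new (Z7, Z11, Z13) at cost 2 (ratio 3/2).
Pick 2: K2 adds 2 new (Z12, Z6) at cost 7 (ratio 2/7).
Pick 3: K5 adds 2 new (Z8, Z9) at cost 11 (ratio 2/11).
Pick 4: K3 adds 1 new (Z2) at cost 12 (ratio 1/12).
Greedy total cost: 2 + 7 + 11 + 12 = 32. (The true optimum is 30, so greedy overshoots here.)

32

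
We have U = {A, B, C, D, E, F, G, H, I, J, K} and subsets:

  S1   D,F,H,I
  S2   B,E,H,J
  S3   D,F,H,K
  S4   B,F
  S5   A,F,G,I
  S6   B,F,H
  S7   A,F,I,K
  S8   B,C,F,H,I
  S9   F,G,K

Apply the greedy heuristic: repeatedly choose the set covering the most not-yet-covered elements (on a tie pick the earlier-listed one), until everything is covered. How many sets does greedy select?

Pick 1: S8 covers 5 new elements (B, C, F, H, I).
Pick 2: S2 covers 2 new elements (E, J).
Pick 3: S3 covers 2 new elements (D, K).
Pick 4: S5 covers 2 new elements (A, G).
Greedy uses 4 sets.

4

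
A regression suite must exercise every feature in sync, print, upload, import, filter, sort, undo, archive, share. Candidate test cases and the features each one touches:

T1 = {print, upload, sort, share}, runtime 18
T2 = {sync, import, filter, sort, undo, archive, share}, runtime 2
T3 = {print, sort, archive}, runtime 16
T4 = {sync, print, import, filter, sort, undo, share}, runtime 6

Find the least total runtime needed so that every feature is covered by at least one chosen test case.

T1, T2 cover every feature at runtime 18 + 2 = 20.
Any cover uses at least 2 test cases; among all covering selections none totals below 20.

20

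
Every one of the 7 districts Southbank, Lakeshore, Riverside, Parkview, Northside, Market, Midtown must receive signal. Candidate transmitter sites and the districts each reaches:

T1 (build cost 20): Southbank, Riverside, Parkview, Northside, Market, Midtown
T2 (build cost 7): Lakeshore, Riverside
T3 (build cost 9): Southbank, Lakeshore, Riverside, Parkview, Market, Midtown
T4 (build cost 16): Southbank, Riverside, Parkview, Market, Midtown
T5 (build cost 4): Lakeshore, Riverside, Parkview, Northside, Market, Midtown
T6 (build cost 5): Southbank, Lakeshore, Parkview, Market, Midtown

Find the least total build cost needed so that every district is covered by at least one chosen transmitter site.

9

T5, T6 cover every district at build cost 4 + 5 = 9.
Any cover uses at least 2 transmitter sites; among all covering selections none totals below 9.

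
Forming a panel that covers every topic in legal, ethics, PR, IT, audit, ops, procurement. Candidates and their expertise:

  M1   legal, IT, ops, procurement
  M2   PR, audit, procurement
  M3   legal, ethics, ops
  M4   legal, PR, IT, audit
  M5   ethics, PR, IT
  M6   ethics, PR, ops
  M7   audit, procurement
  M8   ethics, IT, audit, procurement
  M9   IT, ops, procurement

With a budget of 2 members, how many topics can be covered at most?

6

Choosing M1, M2 covers {legal, PR, IT, audit, ops, procurement} — 6 topics.
No choice of 2 members does better; here ethics is left uncovered.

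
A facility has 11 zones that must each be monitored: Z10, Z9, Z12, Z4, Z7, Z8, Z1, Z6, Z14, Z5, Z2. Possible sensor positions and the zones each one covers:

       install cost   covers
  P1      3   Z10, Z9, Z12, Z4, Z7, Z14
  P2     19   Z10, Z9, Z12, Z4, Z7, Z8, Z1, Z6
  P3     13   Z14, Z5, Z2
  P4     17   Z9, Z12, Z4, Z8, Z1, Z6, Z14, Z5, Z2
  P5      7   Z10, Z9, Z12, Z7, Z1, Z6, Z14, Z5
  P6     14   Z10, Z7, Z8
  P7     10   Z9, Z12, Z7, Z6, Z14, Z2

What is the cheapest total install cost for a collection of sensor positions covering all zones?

P1, P4 cover every zone at install cost 3 + 17 = 20.
Any cover uses at least 2 sensor positions; among all covering selections none totals below 20.

20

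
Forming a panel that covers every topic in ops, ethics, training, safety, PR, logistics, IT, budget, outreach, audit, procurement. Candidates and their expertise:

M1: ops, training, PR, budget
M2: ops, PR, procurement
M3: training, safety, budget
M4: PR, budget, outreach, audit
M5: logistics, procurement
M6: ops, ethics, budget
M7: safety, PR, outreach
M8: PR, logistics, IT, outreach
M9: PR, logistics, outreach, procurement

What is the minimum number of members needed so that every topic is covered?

M2, M3, M4, M6, M8 together cover {ops, ethics, training, safety, PR, logistics, IT, budget, outreach, audit, procurement} — every topic.
No 4 of the 9 members cover everything (all 126 size-4 selections fall short), so 5 is minimum.
Greedy (largest uncovered first) would take M1, M8, M2, M3, M4, M6 — 6 members — but 5 suffice.

5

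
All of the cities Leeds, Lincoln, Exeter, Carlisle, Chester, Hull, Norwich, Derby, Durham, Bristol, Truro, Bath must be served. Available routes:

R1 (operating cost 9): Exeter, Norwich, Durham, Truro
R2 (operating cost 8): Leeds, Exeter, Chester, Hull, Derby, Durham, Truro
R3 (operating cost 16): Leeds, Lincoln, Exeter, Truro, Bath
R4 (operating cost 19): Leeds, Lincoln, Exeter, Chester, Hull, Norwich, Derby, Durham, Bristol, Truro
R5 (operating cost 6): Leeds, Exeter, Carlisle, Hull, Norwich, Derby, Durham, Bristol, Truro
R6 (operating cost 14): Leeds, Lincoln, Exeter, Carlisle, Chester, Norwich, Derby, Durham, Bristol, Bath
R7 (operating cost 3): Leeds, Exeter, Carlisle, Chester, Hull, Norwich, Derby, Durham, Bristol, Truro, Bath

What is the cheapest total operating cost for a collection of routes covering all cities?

17

R6, R7 cover every city at operating cost 14 + 3 = 17.
Any cover uses at least 2 routes; among all covering selections none totals below 17.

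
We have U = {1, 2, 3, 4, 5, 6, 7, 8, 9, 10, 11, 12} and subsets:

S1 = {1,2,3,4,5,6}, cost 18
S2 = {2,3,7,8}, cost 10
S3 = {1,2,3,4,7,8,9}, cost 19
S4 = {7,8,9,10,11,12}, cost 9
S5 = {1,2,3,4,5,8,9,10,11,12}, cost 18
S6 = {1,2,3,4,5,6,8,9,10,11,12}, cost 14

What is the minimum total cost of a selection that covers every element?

S4, S6 cover every element at cost 9 + 14 = 23.
Any cover uses at least 2 sets; among all covering selections none totals below 23.

23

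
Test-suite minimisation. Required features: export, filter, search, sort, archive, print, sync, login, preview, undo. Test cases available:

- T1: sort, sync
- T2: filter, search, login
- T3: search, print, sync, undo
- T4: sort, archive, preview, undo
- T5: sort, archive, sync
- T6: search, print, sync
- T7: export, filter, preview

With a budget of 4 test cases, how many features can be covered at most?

10

Choosing T2, T3, T4, T7 covers {export, filter, search, sort, archive, print, sync, login, preview, undo} — 10 features.
That is all 10 features.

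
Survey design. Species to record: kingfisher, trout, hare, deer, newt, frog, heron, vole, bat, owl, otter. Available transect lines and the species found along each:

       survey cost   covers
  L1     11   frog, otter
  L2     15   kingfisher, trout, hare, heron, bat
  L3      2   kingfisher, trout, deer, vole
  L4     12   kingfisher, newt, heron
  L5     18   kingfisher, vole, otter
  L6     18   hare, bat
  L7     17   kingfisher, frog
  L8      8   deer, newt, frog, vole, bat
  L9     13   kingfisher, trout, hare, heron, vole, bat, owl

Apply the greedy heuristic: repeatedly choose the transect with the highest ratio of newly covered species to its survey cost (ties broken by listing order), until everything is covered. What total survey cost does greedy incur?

34

Pick 1: L3 adds 4 new (kingfisher, trout, deer, vole) at survey cost 2 (ratio 4/2).
Pick 2: L8 adds 3 new (newt, frog, bat) at survey cost 8 (ratio 3/8).
Pick 3: L9 adds 3 new (hare, heron, owl) at survey cost 13 (ratio 3/13).
Pick 4: L1 adds 1 new (otter) at survey cost 11 (ratio 1/11).
Greedy total survey cost: 2 + 8 + 13 + 11 = 34. (The true optimum is 32, so greedy overshoots here.)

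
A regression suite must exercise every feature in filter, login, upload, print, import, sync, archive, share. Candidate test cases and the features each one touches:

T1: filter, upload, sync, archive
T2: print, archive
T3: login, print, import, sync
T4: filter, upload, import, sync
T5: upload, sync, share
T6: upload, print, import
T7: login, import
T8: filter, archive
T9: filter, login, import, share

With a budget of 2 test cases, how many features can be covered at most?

7

Choosing T1, T3 covers {filter, login, upload, print, import, sync, archive} — 7 features.
No choice of 2 test cases does better; here share is left uncovered.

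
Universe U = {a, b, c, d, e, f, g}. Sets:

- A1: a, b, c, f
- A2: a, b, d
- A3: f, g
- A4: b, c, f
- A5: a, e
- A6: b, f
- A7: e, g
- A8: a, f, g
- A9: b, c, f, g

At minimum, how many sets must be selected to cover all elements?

A1, A2, A7 together cover {a, b, c, d, e, f, g} — every element.
No 2 of the 9 sets cover everything (all 36 pairs fall short), so 3 is minimum.

3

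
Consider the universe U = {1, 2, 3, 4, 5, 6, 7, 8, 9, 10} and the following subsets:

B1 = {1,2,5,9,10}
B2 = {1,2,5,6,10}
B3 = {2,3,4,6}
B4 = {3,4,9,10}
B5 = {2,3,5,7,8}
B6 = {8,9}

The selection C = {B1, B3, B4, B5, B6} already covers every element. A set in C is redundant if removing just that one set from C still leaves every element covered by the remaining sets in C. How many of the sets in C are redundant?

2

Drop B1: 1 uncovered — not redundant.
Drop B3: 6 uncovered — not redundant.
Drop B4: the rest still cover every element — redundant.
Drop B5: 7 uncovered — not redundant.
Drop B6: the rest still cover every element — redundant.
2 redundant: B4, B6.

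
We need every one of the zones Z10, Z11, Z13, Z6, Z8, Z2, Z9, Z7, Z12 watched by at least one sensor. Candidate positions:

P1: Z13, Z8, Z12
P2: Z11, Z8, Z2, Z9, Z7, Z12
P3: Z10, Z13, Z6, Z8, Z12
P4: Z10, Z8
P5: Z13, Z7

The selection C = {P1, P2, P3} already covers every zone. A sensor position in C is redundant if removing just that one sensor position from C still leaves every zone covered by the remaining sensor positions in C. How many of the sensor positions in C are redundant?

Drop P1: the rest still cover every zone — redundant.
Drop P2: Z11, Z2, Z9, Z7 uncovered — not redundant.
Drop P3: Z10, Z6 uncovered — not redundant.
1 redundant: P1.

1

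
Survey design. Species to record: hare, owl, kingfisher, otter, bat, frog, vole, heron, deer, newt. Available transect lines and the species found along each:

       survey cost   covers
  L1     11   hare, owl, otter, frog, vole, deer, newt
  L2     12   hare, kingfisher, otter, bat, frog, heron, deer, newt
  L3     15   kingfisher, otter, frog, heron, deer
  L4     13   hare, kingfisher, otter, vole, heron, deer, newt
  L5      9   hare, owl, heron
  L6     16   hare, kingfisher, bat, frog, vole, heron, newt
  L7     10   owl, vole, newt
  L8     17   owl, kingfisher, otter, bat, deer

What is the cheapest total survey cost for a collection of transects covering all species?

22

L2, L7 cover every species at survey cost 12 + 10 = 22.
Any cover uses at least 2 transects; among all covering selections none totals below 22.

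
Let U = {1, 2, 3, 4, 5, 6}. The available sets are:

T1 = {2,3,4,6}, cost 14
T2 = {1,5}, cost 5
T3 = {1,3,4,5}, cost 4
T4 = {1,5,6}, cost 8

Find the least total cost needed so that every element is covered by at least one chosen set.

18

T1, T3 cover every element at cost 14 + 4 = 18.
Any cover uses at least 2 sets; among all covering selections none totals below 18.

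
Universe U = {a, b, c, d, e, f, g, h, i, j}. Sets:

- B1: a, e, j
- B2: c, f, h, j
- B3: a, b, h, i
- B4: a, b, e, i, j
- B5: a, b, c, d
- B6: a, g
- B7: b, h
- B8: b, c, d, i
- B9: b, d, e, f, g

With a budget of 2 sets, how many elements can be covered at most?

Choosing B2, B4 covers {a, b, c, e, f, h, i, j} — 8 elements.
No choice of 2 sets does better; here d, g are left uncovered.

8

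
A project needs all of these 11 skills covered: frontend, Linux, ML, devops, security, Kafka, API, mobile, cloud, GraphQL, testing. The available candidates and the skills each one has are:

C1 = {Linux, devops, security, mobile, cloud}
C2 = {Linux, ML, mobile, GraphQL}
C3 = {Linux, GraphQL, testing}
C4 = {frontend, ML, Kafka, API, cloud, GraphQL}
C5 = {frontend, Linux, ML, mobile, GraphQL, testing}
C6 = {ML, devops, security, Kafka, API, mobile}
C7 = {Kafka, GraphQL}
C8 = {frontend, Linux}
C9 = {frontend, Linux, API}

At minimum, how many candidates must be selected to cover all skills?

C1, C3, C4 together cover {frontend, Linux, ML, devops, security, Kafka, API, mobile, cloud, GraphQL, testing} — every skill.
No 2 of the 9 candidates cover everything (all 36 pairs fall short), so 3 is minimum.

3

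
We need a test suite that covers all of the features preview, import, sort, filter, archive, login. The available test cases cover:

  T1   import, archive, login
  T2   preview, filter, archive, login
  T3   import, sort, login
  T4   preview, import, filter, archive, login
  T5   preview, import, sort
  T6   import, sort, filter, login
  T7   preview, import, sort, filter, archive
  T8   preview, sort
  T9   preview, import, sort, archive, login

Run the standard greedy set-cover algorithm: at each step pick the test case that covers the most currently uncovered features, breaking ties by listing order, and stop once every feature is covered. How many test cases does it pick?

Pick 1: T4 covers 5 new features (preview, import, filter, archive, login).
Pick 2: T3 covers 1 new features (sort).
Greedy uses 2 test cases.

2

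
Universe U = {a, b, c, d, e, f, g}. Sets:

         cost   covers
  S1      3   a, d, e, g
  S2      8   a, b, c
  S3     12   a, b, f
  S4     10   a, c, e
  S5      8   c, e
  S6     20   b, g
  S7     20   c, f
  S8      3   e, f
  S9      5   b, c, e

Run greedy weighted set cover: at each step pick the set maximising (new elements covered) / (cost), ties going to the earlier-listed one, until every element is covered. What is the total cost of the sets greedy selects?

11

Pick 1: S1 adds 4 new (a, d, e, g) at cost 3 (ratio 4/3).
Pick 2: S9 adds 2 new (b, c) at cost 5 (ratio 2/5).
Pick 3: S8 adds 1 new (f) at cost 3 (ratio 1/3).
Greedy total cost: 3 + 5 + 3 = 11.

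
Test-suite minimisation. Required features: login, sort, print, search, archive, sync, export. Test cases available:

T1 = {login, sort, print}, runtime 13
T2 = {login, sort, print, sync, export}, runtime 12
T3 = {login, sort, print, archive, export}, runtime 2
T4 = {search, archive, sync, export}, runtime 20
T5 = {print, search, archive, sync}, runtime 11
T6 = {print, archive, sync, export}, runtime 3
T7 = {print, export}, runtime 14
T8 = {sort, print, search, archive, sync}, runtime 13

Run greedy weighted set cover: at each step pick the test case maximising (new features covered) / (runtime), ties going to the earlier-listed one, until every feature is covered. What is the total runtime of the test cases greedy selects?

Pick 1: T3 adds 5 new (login, sort, print, archive, export) at runtime 2 (ratio 5/2).
Pick 2: T6 adds 1 new (sync) at runtime 3 (ratio 1/3).
Pick 3: T5 adds 1 new (search) at runtime 11 (ratio 1/11).
Greedy total runtime: 2 + 3 + 11 = 16. (The true optimum is 13, so greedy overshoots here.)

16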